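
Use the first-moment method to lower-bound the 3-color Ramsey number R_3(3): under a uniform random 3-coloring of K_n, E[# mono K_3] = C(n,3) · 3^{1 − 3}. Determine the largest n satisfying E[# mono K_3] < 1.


We need C(n, 3) · 3^{1 − 3} < 1, i.e. C(n, 3) < 3^{3 − 1} = 9.
Check values of n near the boundary:
  n = 3: C(3, 3) = 1; 1 < 9? YES
  n = 4: C(4, 3) = 4; 4 < 9? YES
  n = 5: C(5, 3) = 10; 10 < 9? NO
  n = 6: C(6, 3) = 20; 20 < 9? NO
The largest n with C(n, 3) < 9 is n = 4 (where E[X] = 4/9 ≈ 0.4444444). Hence R_3(3) > 4, i.e. R_3(3) ≥ 5.

Largest n = 4; hence R_3(3) > 4.


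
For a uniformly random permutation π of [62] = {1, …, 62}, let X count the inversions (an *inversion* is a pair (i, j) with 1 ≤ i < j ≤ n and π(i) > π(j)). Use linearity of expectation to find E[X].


Write X = Σ X_I over the C(62, 2) = 1891 pairs i < j, with X_I the indicator of one inversion.
There are 1891 indicators.
For each fixed pair i < j, the values π(i) and π(j) are two distinct elements of {1, …, 62} in uniformly random order; by symmetry P[π(i) > π(j)] = 1/2.
By linearity: E[X] = 1891 · (1/2) = C(62, 2) · (1/2) = 1891/2 = 1891/2 ≈ 945.500000.

E[X] = 1891/2 = 945.500000.


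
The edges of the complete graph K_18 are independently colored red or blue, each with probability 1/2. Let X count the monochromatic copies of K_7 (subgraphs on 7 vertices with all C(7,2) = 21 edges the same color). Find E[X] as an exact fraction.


Let X = Σ_S X_S over the C(18, 7) = 31824 subsets S of size 7, where X_S = 1 if the K_7 on S is monochromatic.
For a fixed S, the K_7 on S has C(7, 2) = 21 edges. P[all 21 edges red] = (1/2)^21, and likewise for blue, so P[monochromatic] = 2·(1/2)^21 = 2^{1 − 21} = 1/1048576.
By linearity of expectation: E[X] = C(18, 7) · 2^{1 − 21} = 31824 · 1/1048576 = 1989/65536.
Numerically: E[X] ≈ 0.030350.

E[X] = C(18,7)·2^(1−C(7,2)) = 1989/65536 ≈ 0.030350.


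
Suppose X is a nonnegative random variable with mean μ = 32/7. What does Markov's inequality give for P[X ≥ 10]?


μ = E[X] = 32/7, a = 10.
Markov: P[X ≥ 10] ≤ μ/a = (32/7)/10 = 16/35.
Numerically: ≈ 0.457143.
(Since a = 10 > μ = 4.571429, the bound 16/35 is < 1 and informative.)

P[X ≥ 10] ≤ 16/35 ≈ 0.457143.


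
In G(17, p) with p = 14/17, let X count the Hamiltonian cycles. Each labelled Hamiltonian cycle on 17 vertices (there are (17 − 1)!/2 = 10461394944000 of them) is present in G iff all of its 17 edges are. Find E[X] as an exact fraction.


K_17 has (17 − 1)!/2 = 10461394944000 labelled Hamiltonian cycles.
For each such Hamiltonian cycle H, let X_H = 1 if all 17 edges of H are present in G. Then P[X_H = 1] = p^{17} = (14/17)^{17} = 30491346729331195904/827240261886336764177.
By linearity of expectation: E[X] = Σ_H E[X_H] = 10461394944000 · p^{17} = 10461394944000 · 30491346729331195904/827240261886336764177 = 318982020509976309331579109376000/827240261886336764177.
Numerically: E[X] ≈ 3.856e+11.

E[X] = 10461394944000 · (14/17)^{17} = 318982020509976309331579109376000/827240261886336764177 ≈ 3.856e+11.


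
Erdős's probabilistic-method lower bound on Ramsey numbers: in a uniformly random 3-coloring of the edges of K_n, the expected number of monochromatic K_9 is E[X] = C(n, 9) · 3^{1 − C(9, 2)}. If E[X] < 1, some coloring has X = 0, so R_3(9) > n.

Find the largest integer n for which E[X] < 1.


We need C(n, 9) · 3^{1 − 36} < 1, i.e. C(n, 9) < 3^{36 − 1} = 50031545098999707.
Check values of n near the boundary:
  n = 297: C(297, 9) = 43842345008337645; 43842345008337645 < 50031545098999707? YES
  n = 298: C(298, 9) = 45207677551849890; 45207677551849890 < 50031545098999707? YES
  n = 299: C(299, 9) = 46610674441390059; 46610674441390059 < 50031545098999707? YES
  n = 300: C(300, 9) = 48052241692154700; 48052241692154700 < 50031545098999707? YES
  n = 301: C(301, 9) = 49533303936090975; 49533303936090975 < 50031545098999707? YES
  n = 302: C(302, 9) = 51054804739588650; 51054804739588650 < 50031545098999707? NO
The largest n with C(n, 9) < 50031545098999707 is n = 301 (where E[X] = 16511101312030325/16677181699666569 ≈ 0.99004). Hence R_3(9) > 301, i.e. R_3(9) ≥ 302.

Largest n = 301; hence R_3(9) > 301.


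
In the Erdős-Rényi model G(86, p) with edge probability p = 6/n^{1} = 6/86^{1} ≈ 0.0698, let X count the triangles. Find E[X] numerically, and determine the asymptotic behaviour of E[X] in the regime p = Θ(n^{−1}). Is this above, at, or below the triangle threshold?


Number of potential triangles: C(86, 3) = 102340.
Each occurs with probability p³ ≈ (0.0698)³ ≈ 3.39593e-04.
By linearity: E[X] = C(86, 3)·p³ ≈ 102340 · 3.39593e-04 ≈ 34.754.
Here α = 1, so p = 6/n is exactly at the triangle threshold p ~ 1/n. Asymptotically E[X] → c³/6 = 6³/6 = 36 ≈ 36.000, a bounded constant. In this regime the triangle count is asymptotically Poisson(c³/6).

E[X] ≈ 34.754; in regime p = Θ(1/n^{1}) E[X] stays bounded (at the triangle threshold p ~ 1/n).


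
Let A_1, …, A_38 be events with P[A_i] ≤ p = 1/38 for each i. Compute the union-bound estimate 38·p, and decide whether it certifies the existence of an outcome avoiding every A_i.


Union bound: P[∪_{i=1}^{38} A_i] ≤ Σ_i P[A_i] ≤ 38·p = 38·(1/38) = 1.
Numerically: 1 ≈ 1.000000.
Is 1 < 1? NO.
Since the bound 1 is ≥ 1, the union bound is uninformative here; it does NOT by itself certify existence.

38·p = 1 ≈ 1.000000; existence NOT certified by the union bound.


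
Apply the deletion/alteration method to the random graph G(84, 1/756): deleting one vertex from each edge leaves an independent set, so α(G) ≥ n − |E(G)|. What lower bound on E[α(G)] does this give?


E[|E(G)|] = C(84, 2)·p = 3486 · (1/756) = 83/18.
E[α(G)] ≥ n − E[|E(G)|] = 84 − 83/18 = 1429/18.
Numerically: ≈ 79.388889.
(This is only a lower bound; the true E[α(G)] may be larger.)

E[α(G)] ≥ 1429/18 ≈ 79.388889.


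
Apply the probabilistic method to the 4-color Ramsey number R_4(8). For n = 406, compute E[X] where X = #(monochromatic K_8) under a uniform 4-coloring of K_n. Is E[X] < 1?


E[X] = C(406, 8) · 4^{1 − 28} = 17082453897995850 · 4^{−27} = 17082453897995850/18014398509481984.
As a reduced fraction: E[X] = 8541226948997925/9007199254740992 ≈ 0.9482667.
Is E[X] < 1? YES.
Since E[X] < 1, there exists a 4-coloring of K_{406} with no monochromatic K_8; hence R_4(8) > 406.

E[X] = 8541226948997925/9007199254740992 ≈ 0.9482667; E[X] < 1, so R_4(8) > 406.


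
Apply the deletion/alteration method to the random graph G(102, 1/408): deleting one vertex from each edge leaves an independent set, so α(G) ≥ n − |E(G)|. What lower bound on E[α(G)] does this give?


E[|E(G)|] = C(102, 2)·p = 5151 · (1/408) = 101/8.
E[α(G)] ≥ n − E[|E(G)|] = 102 − 101/8 = 715/8.
Numerically: ≈ 89.3750.
(This is only a lower bound; the true E[α(G)] may be larger.)

E[α(G)] ≥ 715/8 ≈ 89.3750.


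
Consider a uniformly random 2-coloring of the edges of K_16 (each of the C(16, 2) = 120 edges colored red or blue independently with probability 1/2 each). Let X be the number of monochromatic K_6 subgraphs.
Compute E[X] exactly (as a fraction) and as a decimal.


Let X = Σ_S X_S over the C(16, 6) = 8008 subsets S of size 6, where X_S = 1 if the K_6 on S is monochromatic.
For a fixed S, the K_6 on S has C(6, 2) = 15 edges. P[all 15 edges red] = (1/2)^15, and likewise for blue, so P[monochromatic] = 2·(1/2)^15 = 2^{1 − 15} = 1/16384.
By linearity: E[X] = C(16, 6) · 2^{1 − 15} = 8008 · 1/16384 = 1001/2048.
Numerically: E[X] ≈ 0.489.

E[X] = C(16,6)·2^(1−C(6,2)) = 1001/2048 ≈ 0.489.


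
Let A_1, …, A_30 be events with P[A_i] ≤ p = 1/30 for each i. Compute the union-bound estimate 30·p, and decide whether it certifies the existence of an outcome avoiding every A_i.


Union bound: P[∪_{i=1}^{30} A_i] ≤ Σ_i P[A_i] ≤ 30·p = 30·(1/30) = 1.
Numerically: 1 ≈ 1.0000000.
Is 1 < 1? NO.
Since the bound 1 is ≥ 1, the union bound is uninformative here; it does NOT by itself certify existence.

30·p = 1 ≈ 1.0000000; existence NOT certified by the union bound.


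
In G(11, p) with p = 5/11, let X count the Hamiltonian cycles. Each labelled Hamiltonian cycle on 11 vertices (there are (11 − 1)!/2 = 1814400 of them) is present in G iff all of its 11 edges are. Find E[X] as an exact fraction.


K_11 has (11 − 1)!/2 = 1814400 labelled Hamiltonian cycles.
For each such Hamiltonian cycle H, let X_H = 1 if all 11 edges of H are present in G. Then P[X_H = 1] = p^{11} = (5/11)^{11} = 48828125/285311670611.
Summing the indicators: E[X] = Σ_H E[X_H] = 1814400 · p^{11} = 1814400 · 48828125/285311670611 = 88593750000000/285311670611.
Numerically: E[X] ≈ 310.5.

E[X] = 1814400 · (5/11)^{11} = 88593750000000/285311670611 ≈ 310.5.


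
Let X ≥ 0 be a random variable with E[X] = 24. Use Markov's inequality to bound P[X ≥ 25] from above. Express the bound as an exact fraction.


μ = E[X] = 24, a = 25.
Markov: P[X ≥ 25] ≤ μ/a = (24)/25 = 24/25.
Numerically: ≈ 0.960000.
(Since a = 25 > μ = 24.000000, the bound 24/25 is < 1 and informative.)

P[X ≥ 25] ≤ 24/25 ≈ 0.960000.


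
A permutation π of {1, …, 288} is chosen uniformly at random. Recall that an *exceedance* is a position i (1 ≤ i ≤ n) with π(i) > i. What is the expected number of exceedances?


Write X = Σ_{i=1}^{288} X_i, where X_i = 1_{π(i) > i}.
For each fixed i, π(i) is uniform over {1, …, 288} (marginal of a uniform permutation), so P[π(i) > i] = (n − i)/n. Summing: Σ_{i=1}^{288} (n − i)/n = (0 + 1 + … + 287)/288 = 288(288 − 1)/(2·288) = (288 − 1)/2.
Hence E[X] = Σ_{i=1}^{288} (288 − i)/288 = 287/2 ≈ 143.500000.

E[X] = 287/2 = 143.500000.


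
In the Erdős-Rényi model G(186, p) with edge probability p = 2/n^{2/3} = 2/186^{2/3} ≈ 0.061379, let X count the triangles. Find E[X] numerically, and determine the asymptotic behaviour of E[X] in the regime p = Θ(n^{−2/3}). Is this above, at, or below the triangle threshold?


Number of potential triangles: C(186, 3) = 1055240.
Each occurs with probability p³ ≈ (0.061379)³ ≈ 2.3124061e-04.
By linearity: E[X] = C(186, 3)·p³ ≈ 1055240 · 2.3124061e-04 ≈ 244.01434.
Since α = 2/3 < 1, p = c/n^{2/3} ≫ 1/n is above the triangle threshold p ~ 1/n. Asymptotically E[X] ~ (c³/6)·n^{3(1−α)} = (2³/6)·n^{1} → ∞; triangles are abundant w.h.p.

E[X] ≈ 244.01434; in regime p = Θ(1/n^{2/3}) E[X] diverges (above the triangle threshold p ~ 1/n).


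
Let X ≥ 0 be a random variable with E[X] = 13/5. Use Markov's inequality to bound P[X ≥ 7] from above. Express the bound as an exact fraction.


μ = E[X] = 13/5, a = 7.
Markov: P[X ≥ 7] ≤ μ/a = (13/5)/7 = 13/35.
Numerically: ≈ 0.371429.
(Since a = 7 > μ = 2.600000, the bound 13/35 is < 1 and informative.)

P[X ≥ 7] ≤ 13/35 ≈ 0.371429.


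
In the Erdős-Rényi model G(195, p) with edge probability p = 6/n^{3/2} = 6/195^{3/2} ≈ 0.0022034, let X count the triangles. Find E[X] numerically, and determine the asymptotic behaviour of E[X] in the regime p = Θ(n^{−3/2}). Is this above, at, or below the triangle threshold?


Number of potential triangles: C(195, 3) = 1216865.
Each occurs with probability p³ ≈ (0.0022034)³ ≈ 1.0697887e-08.
By linearity: E[X] = C(195, 3)·p³ ≈ 1216865 · 1.0697887e-08 ≈ 0.01302.
Since α = 3/2 > 1, p = c/n^{3/2} = o(1/n) is below the triangle threshold p ~ 1/n. Asymptotically E[X] ~ (c³/6)·n^{3(1−α)} = (6³/6)·n^{-1.5} → 0, so by Markov's inequality G has no triangles w.h.p.

E[X] ≈ 0.01302; in regime p = Θ(1/n^{3/2}) E[X] tends to 0 (below the triangle threshold p ~ 1/n).


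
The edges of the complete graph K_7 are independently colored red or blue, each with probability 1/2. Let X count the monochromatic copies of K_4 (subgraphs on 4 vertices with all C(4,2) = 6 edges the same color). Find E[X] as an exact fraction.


Let X = Σ_S X_S over the C(7, 4) = 35 subsets S of size 4, where X_S = 1 if the K_4 on S is monochromatic.
For a fixed S, the K_4 on S has C(4, 2) = 6 edges. P[all 6 edges red] = (1/2)^6, and likewise for blue, so P[monochromatic] = 2·(1/2)^6 = 2^{1 − 6} = 1/32.
By linearity: E[X] = C(7, 4) · 2^{1 − 6} = 35 · 1/32 = 35/32.
Numerically: E[X] ≈ 1.0938.

E[X] = C(7,4)·2^(1−C(4,2)) = 35/32 ≈ 1.0938.


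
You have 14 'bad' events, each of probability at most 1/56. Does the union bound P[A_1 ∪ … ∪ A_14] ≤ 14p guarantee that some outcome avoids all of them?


Union bound: P[∪_{i=1}^{14} A_i] ≤ Σ_i P[A_i] ≤ 14·p = 14·(1/56) = 1/4.
Numerically: 1/4 ≈ 0.2500000.
Is 1/4 < 1? YES.
Since P[∪ A_i] ≤ 1/4 < 1, the complement has P[∩ A_i^c] ≥ 1 − 1/4 = 3/4 > 0, so some outcome avoids every A_i.

14·p = 1/4 ≈ 0.2500000; existence CERTIFIED by the union bound.


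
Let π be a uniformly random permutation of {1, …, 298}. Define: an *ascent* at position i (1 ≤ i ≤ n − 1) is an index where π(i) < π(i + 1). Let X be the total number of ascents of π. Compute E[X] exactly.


Write X = Σ X_I over i = 1, …, 297, with X_I the indicator of one ascent.
There are 297 indicators.
For each fixed i, the pair (π(i), π(i+1)) is a uniformly random ordered pair of distinct values from {1, …, 298}; by symmetry P[π(i) < π(i+1)] = 1/2.
By linearity: E[X] = 297 · (1/2) = (298 − 1) · (1/2) = 297/2 ≈ 148.500.

E[X] = 297/2 = 148.500.


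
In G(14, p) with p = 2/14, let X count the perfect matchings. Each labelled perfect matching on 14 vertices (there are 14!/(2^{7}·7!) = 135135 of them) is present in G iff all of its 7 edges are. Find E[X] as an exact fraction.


K_14 has 14!/(2^{7}·7!) = 135135 labelled perfect matchings.
For each such perfect matching H, let X_H = 1 if all 7 edges of H are present in G. Then P[X_H = 1] = p^{7} = (1/7)^{7} = 1/823543.
By linearity of expectation: E[X] = Σ_H E[X_H] = 135135 · p^{7} = 135135 · 1/823543 = 19305/117649.
Numerically: E[X] ≈ 0.1641.

E[X] = 135135 · (1/7)^{7} = 19305/117649 ≈ 0.1641.


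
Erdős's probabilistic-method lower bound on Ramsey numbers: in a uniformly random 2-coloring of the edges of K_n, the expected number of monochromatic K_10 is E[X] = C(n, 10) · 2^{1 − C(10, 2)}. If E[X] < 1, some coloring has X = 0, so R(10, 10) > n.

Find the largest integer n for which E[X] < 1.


We need C(n, 10) · 2^{1 − 45} < 1, i.e. C(n, 10) < 2^{45 − 1} = 17592186044416.
Check values of n near the boundary:
  n = 96: C(96, 10) = 11279926456656; 11279926456656 < 17592186044416? YES
  n = 97: C(97, 10) = 12576469727536; 12576469727536 < 17592186044416? YES
  n = 98: C(98, 10) = 14005614014756; 14005614014756 < 17592186044416? YES
  n = 99: C(99, 10) = 15579278510796; 15579278510796 < 17592186044416? YES
  n = 100: C(100, 10) = 17310309456440; 17310309456440 < 17592186044416? YES
  n = 101: C(101, 10) = 19212541264840; 19212541264840 < 17592186044416? NO
The largest n with C(n, 10) < 17592186044416 is n = 100 (where E[X] = 2163788682055/2199023255552 ≈ 0.983977). Hence R(10, 10) > 100, i.e. R(10, 10) ≥ 101.

Largest n = 100; hence R(10, 10) > 100.


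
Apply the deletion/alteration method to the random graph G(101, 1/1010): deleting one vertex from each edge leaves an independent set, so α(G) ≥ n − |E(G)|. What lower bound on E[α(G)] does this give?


E[|E(G)|] = C(101, 2)·p = 5050 · (1/1010) = 5.
E[α(G)] ≥ n − E[|E(G)|] = 101 − 5 = 96.
Numerically: ≈ 96.000.
(This is only a lower bound; the true E[α(G)] may be larger.)

E[α(G)] ≥ 96 ≈ 96.000.


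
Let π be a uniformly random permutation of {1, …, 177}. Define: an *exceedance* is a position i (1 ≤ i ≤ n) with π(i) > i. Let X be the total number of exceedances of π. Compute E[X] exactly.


Write X = Σ_{i=1}^{177} X_i, where X_i = 1_{π(i) > i}.
For each fixed i, π(i) is uniform over {1, …, 177} (marginal of a uniform permutation), so P[π(i) > i] = (n − i)/n. Summing: Σ_{i=1}^{177} (n − i)/n = (0 + 1 + … + 176)/177 = 177(177 − 1)/(2·177) = (177 − 1)/2.
Hence E[X] = Σ_{i=1}^{177} (177 − i)/177 = 88 ≈ 88.000.

E[X] = 88 = 88.000.


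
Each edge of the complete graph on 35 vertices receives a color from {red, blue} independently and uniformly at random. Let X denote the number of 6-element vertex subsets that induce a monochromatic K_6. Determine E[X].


Let X = Σ_S X_S over the C(35, 6) = 1623160 subsets S of size 6, where X_S = 1 if the K_6 on S is monochromatic.
For a fixed S, the K_6 on S has C(6, 2) = 15 edges. P[all 15 edges red] = (1/2)^15, and likewise for blue, so P[monochromatic] = 2·(1/2)^15 = 2^{1 − 15} = 1/16384.
Summing: E[X] = C(35, 6) · 2^{1 − 15} = 1623160 · 1/16384 = 202895/2048.
Numerically: E[X] ≈ 99.069824.

E[X] = C(35,6)·2^(1−C(6,2)) = 202895/2048 ≈ 99.069824.


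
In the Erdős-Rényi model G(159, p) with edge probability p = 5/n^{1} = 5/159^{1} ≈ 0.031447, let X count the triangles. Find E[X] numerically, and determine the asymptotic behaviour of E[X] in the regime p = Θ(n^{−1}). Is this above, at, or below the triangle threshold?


Number of potential triangles: C(159, 3) = 657359.
Each occurs with probability p³ ≈ (0.031447)³ ≈ 3.1097010e-05.
By linearity: E[X] = C(159, 3)·p³ ≈ 657359 · 3.1097010e-05 ≈ 20.44190.
Here α = 1, so p = 5/n is exactly at the triangle threshold p ~ 1/n. Asymptotically E[X] → c³/6 = 5³/6 = 125/6 ≈ 20.83333, a bounded constant. In this regime the triangle count is asymptotically Poisson(c³/6).

E[X] ≈ 20.44190; in regime p = Θ(1/n^{1}) E[X] stays bounded (at the triangle threshold p ~ 1/n).


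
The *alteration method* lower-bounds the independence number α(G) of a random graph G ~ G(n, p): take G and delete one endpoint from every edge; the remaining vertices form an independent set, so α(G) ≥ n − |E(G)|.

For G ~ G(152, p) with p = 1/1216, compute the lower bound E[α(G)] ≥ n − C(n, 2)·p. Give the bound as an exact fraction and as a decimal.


E[|E(G)|] = C(152, 2)·p = 11476 · (1/1216) = 151/16.
E[α(G)] ≥ n − E[|E(G)|] = 152 − 151/16 = 2281/16.
Numerically: ≈ 142.562.
(This is only a lower bound; the true E[α(G)] may be larger.)

E[α(G)] ≥ 2281/16 ≈ 142.562.


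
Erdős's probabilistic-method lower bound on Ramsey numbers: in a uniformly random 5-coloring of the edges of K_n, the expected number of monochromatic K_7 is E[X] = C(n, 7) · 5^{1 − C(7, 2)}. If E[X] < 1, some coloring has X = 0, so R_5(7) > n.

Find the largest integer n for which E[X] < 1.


We need C(n, 7) · 5^{1 − 21} < 1, i.e. C(n, 7) < 5^{21 − 1} = 95367431640625.
Check values of n near the boundary:
  n = 334: C(334, 7) = 86359460961576; 86359460961576 < 95367431640625? YES
  n = 335: C(335, 7) = 88202498238195; 88202498238195 < 95367431640625? YES
  n = 336: C(336, 7) = 90079147136880; 90079147136880 < 95367431640625? YES
  n = 337: C(337, 7) = 91989916924632; 91989916924632 < 95367431640625? YES
  n = 338: C(338, 7) = 93935323022736; 93935323022736 < 95367431640625? YES
  n = 339: C(339, 7) = 95915887062372; 95915887062372 < 95367431640625? NO
  n = 340: C(340, 7) = 97932136940560; 97932136940560 < 95367431640625? NO
The largest n with C(n, 7) < 95367431640625 is n = 338 (where E[X] = 93935323022736/95367431640625 ≈ 0.9849833). Hence R_5(7) > 338, i.e. R_5(7) ≥ 339.

Largest n = 338; hence R_5(7) > 338.


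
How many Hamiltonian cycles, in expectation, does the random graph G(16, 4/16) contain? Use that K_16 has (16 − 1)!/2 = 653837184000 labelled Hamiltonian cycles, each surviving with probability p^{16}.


K_16 has (16 − 1)!/2 = 653837184000 labelled Hamiltonian cycles.
For each such Hamiltonian cycle H, let X_H = 1 if all 16 edges of H are present in G. Then P[X_H = 1] = p^{16} = (1/4)^{16} = 1/4294967296.
Summing the indicators: E[X] = Σ_H E[X_H] = 653837184000 · p^{16} = 653837184000 · 1/4294967296 = 638512875/4194304.
Numerically: E[X] ≈ 152.

E[X] = 653837184000 · (1/4)^{16} = 638512875/4194304 ≈ 152.


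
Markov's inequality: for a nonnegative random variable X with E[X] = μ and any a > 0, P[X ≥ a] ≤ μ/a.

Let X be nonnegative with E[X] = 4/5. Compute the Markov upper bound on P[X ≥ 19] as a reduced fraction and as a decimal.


μ = E[X] = 4/5, a = 19.
Markov: P[X ≥ 19] ≤ μ/a = (4/5)/19 = 4/95.
Numerically: ≈ 0.042105.
(Since a = 19 > μ = 0.800000, the bound 4/95 is < 1 and informative.)

P[X ≥ 19] ≤ 4/95 ≈ 0.042105.


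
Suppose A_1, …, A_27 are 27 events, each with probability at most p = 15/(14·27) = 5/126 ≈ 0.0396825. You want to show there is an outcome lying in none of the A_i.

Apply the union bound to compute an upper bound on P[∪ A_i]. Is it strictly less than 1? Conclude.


Union bound: P[∪_{i=1}^{27} A_i] ≤ Σ_i P[A_i] ≤ 27·p = 27·(5/126) = 15/14.
Numerically: 15/14 ≈ 1.0714286.
Is 15/14 < 1? NO.
Since the bound 15/14 is ≥ 1, the union bound is uninformative here; it does NOT by itself certify existence.

27·p = 15/14 ≈ 1.0714286; existence NOT certified by the union bound.


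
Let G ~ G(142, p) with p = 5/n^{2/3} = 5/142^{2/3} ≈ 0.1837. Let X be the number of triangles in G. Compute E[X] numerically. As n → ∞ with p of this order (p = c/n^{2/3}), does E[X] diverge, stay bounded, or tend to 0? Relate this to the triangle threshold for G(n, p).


Number of potential triangles: C(142, 3) = 467180.
Each occurs with probability p³ ≈ (0.1837)³ ≈ 6.1991668e-03.
By linearity: E[X] = C(142, 3)·p³ ≈ 467180 · 6.1991668e-03 ≈ 2896.12676.
Since α = 2/3 < 1, p = c/n^{2/3} ≫ 1/n is above the triangle threshold p ~ 1/n. Asymptotically E[X] ~ (c³/6)·n^{3(1−α)} = (5³/6)·n^{1} → ∞; triangles are abundant w.h.p.

E[X] ≈ 2896.12676; in regime p = Θ(1/n^{2/3}) E[X] diverges (above the triangle threshold p ~ 1/n).


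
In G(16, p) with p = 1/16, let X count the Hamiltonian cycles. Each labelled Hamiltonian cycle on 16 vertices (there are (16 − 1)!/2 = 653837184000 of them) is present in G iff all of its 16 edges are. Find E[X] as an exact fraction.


K_16 has (16 − 1)!/2 = 653837184000 labelled Hamiltonian cycles.
For each such Hamiltonian cycle H, let X_H = 1 if all 16 edges of H are present in G. Then P[X_H = 1] = p^{16} = (1/16)^{16} = 1/18446744073709551616.
Summing the indicators: E[X] = Σ_H E[X_H] = 653837184000 · p^{16} = 653837184000 · 1/18446744073709551616 = 638512875/18014398509481984.
Numerically: E[X] ≈ 3.5445e-08.

E[X] = 653837184000 · (1/16)^{16} = 638512875/18014398509481984 ≈ 3.5445e-08.


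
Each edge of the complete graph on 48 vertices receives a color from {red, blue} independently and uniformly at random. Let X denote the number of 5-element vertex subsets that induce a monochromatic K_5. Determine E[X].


Let X = Σ_S X_S over the C(48, 5) = 1712304 subsets S of size 5, where X_S = 1 if the K_5 on S is monochromatic.
For a fixed S, the K_5 on S has C(5, 2) = 10 edges. P[all 10 edges red] = (1/2)^10, and likewise for blue, so P[monochromatic] = 2·(1/2)^10 = 2^{1 − 10} = 1/512.
Summing: E[X] = C(48, 5) · 2^{1 − 10} = 1712304 · 1/512 = 107019/32.
Numerically: E[X] ≈ 3344.34375.

E[X] = C(48,5)·2^(1−C(5,2)) = 107019/32 ≈ 3344.34375.


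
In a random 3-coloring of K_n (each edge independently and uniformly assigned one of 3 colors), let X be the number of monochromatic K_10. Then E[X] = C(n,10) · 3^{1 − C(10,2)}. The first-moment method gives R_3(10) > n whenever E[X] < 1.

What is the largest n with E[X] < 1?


We need C(n, 10) · 3^{1 − 45} < 1, i.e. C(n, 10) < 3^{45 − 1} = 984770902183611232881.
Check values of n near the boundary:
  n = 567: C(567, 10) = 873787071273467749398; 873787071273467749398 < 984770902183611232881? YES
  n = 568: C(568, 10) = 889446337783744949208; 889446337783744949208 < 984770902183611232881? YES
  n = 569: C(569, 10) = 905357721286137524328; 905357721286137524328 < 984770902183611232881? YES
  n = 570: C(570, 10) = 921524823451961408691; 921524823451961408691 < 984770902183611232881? YES
  n = 571: C(571, 10) = 937951290893172842001; 937951290893172842001 < 984770902183611232881? YES
  n = 572: C(572, 10) = 954640815642161682606; 954640815642161682606 < 984770902183611232881? YES
  n = 573: C(573, 10) = 971597135635805762226; 971597135635805762226 < 984770902183611232881? YES
  n = 574: C(574, 10) = 988824035203816502691; 988824035203816502691 < 984770902183611232881? NO
The largest n with C(n, 10) < 984770902183611232881 is n = 573 (where E[X] = 35985079097622435638/36472996377170786403 ≈ 0.9866). Hence R_3(10) > 573, i.e. R_3(10) ≥ 574.

Largest n = 573; hence R_3(10) > 573.


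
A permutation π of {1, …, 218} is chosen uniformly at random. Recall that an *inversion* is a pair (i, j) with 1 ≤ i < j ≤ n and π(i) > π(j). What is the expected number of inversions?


Write X = Σ X_I over the C(218, 2) = 23653 pairs i < j, with X_I the indicator of one inversion.
There are 23653 indicators.
For each fixed pair i < j, the values π(i) and π(j) are two distinct elements of {1, …, 218} in uniformly random order; by symmetry P[π(i) > π(j)] = 1/2.
By linearity: E[X] = 23653 · (1/2) = C(218, 2) · (1/2) = 23653/2 = 23653/2 ≈ 11826.50000.

E[X] = 23653/2 = 11826.50000.


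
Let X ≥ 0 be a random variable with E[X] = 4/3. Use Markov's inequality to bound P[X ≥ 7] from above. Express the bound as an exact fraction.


μ = E[X] = 4/3, a = 7.
Markov: P[X ≥ 7] ≤ μ/a = (4/3)/7 = 4/21.
Numerically: ≈ 0.190.
(Since a = 7 > μ = 1.333, the bound 4/21 is < 1 and informative.)

P[X ≥ 7] ≤ 4/21 ≈ 0.190.


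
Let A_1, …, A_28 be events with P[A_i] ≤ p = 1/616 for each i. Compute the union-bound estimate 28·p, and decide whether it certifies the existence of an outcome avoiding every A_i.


Union bound: P[∪_{i=1}^{28} A_i] ≤ Σ_i P[A_i] ≤ 28·p = 28·(1/616) = 1/22.
Numerically: 1/22 ≈ 0.045.
Is 1/22 < 1? YES.
Since P[∪ A_i] ≤ 1/22 < 1, the complement has P[∩ A_i^c] ≥ 1 − 1/22 = 21/22 > 0, so some outcome avoids every A_i.

28·p = 1/22 ≈ 0.045; existence CERTIFIED by the union bound.


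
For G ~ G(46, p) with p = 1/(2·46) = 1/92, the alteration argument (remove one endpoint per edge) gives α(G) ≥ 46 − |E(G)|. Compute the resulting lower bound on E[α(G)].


E[|E(G)|] = C(46, 2)·p = 1035 · (1/92) = 45/4.
E[α(G)] ≥ n − E[|E(G)|] = 46 − 45/4 = 139/4.
Numerically: ≈ 34.7500.
(This is only a lower bound; the true E[α(G)] may be larger.)

E[α(G)] ≥ 139/4 ≈ 34.7500.


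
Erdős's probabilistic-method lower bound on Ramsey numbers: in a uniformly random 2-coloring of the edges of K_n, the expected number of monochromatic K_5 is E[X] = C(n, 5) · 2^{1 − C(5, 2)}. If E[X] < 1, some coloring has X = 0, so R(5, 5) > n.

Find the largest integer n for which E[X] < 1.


We need C(n, 5) · 2^{1 − 10} < 1, i.e. C(n, 5) < 2^{10 − 1} = 512.
Check values of n near the boundary:
  n = 6: C(6, 5) = 6; 6 < 512? YES
  n = 7: C(7, 5) = 21; 21 < 512? YES
  n = 8: C(8, 5) = 56; 56 < 512? YES
  n = 9: C(9, 5) = 126; 126 < 512? YES
  n = 10: C(10, 5) = 252; 252 < 512? YES
  n = 11: C(11, 5) = 462; 462 < 512? YES
  n = 12: C(12, 5) = 792; 792 < 512? NO
  n = 13: C(13, 5) = 1287; 1287 < 512? NO
The largest n with C(n, 5) < 512 is n = 11 (where E[X] = 231/256 ≈ 0.902344). Hence R(5, 5) > 11, i.e. R(5, 5) ≥ 12.

Largest n = 11; hence R(5, 5) > 11.


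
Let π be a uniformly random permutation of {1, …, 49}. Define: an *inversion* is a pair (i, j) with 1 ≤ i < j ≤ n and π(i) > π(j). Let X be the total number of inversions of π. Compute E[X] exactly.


Write X = Σ X_I over the C(49, 2) = 1176 pairs i < j, with X_I the indicator of one inversion.
There are 1176 indicators.
For each fixed pair i < j, the values π(i) and π(j) are two distinct elements of {1, …, 49} in uniformly random order; by symmetry P[π(i) > π(j)] = 1/2.
By linearity: E[X] = 1176 · (1/2) = C(49, 2) · (1/2) = 1176/2 = 588 ≈ 588.0000.

E[X] = 588 = 588.0000.


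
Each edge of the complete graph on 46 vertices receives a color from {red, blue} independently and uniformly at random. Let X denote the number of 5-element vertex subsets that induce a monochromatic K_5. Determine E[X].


Let X = Σ_S X_S over the C(46, 5) = 1370754 subsets S of size 5, where X_S = 1 if the K_5 on S is monochromatic.
For a fixed S, the K_5 on S has C(5, 2) = 10 edges. P[all 10 edges red] = (1/2)^10, and likewise for blue, so P[monochromatic] = 2·(1/2)^10 = 2^{1 − 10} = 1/512.
By linearity: E[X] = C(46, 5) · 2^{1 − 10} = 1370754 · 1/512 = 685377/256.
Numerically: E[X] ≈ 2677.2539.

E[X] = C(46,5)·2^(1−C(5,2)) = 685377/256 ≈ 2677.2539.


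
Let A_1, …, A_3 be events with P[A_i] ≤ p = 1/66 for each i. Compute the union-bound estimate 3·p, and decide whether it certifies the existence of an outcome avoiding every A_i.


Union bound: P[∪_{i=1}^{3} A_i] ≤ Σ_i P[A_i] ≤ 3·p = 3·(1/66) = 1/22.
Numerically: 1/22 ≈ 0.045455.
Is 1/22 < 1? YES.
Since P[∪ A_i] ≤ 1/22 < 1, the complement has P[∩ A_i^c] ≥ 1 − 1/22 = 21/22 > 0, so some outcome avoids every A_i.

3·p = 1/22 ≈ 0.045455; existence CERTIFIED by the union bound.


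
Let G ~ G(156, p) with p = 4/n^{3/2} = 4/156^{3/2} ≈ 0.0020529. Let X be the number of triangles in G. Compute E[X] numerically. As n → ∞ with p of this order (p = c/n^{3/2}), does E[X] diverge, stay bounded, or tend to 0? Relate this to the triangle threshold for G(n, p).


Number of potential triangles: C(156, 3) = 620620.
Each occurs with probability p³ ≈ (0.0020529)³ ≈ 8.6520552e-09.
By linearity: E[X] = C(156, 3)·p³ ≈ 620620 · 8.6520552e-09 ≈ 0.00537.
Since α = 3/2 > 1, p = c/n^{3/2} = o(1/n) is below the triangle threshold p ~ 1/n. Asymptotically E[X] ~ (c³/6)·n^{3(1−α)} = (4³/6)·n^{-1.5} → 0, so by Markov's inequality G has no triangles w.h.p.

E[X] ≈ 0.00537; in regime p = Θ(1/n^{3/2}) E[X] tends to 0 (below the triangle threshold p ~ 1/n).


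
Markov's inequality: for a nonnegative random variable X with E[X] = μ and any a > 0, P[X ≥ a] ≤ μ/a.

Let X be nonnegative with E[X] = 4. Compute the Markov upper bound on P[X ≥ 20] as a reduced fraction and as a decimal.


μ = E[X] = 4, a = 20.
Markov: P[X ≥ 20] ≤ μ/a = (4)/20 = 1/5.
Numerically: ≈ 0.2000.
(Since a = 20 > μ = 4.0000, the bound 1/5 is < 1 and informative.)

P[X ≥ 20] ≤ 1/5 ≈ 0.2000.


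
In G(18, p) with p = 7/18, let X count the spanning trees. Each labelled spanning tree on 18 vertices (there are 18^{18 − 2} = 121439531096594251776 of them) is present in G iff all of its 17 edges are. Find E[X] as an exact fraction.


K_18 has 18^{18 − 2} = 121439531096594251776 labelled spanning trees.
For each such spanning tree H, let X_H = 1 if all 17 edges of H are present in G. Then P[X_H = 1] = p^{17} = (7/18)^{17} = 232630513987207/2185911559738696531968.
Summing the indicators: E[X] = Σ_H E[X_H] = 121439531096594251776 · p^{17} = 121439531096594251776 · 232630513987207/2185911559738696531968 = 232630513987207/18.
Numerically: E[X] ≈ 1.29239e+13.

E[X] = 121439531096594251776 · (7/18)^{17} = 232630513987207/18 ≈ 1.29239e+13.


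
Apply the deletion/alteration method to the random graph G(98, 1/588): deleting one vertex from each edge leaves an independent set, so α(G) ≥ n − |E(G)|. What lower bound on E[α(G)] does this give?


E[|E(G)|] = C(98, 2)·p = 4753 · (1/588) = 97/12.
E[α(G)] ≥ n − E[|E(G)|] = 98 − 97/12 = 1079/12.
Numerically: ≈ 89.917.
(This is only a lower bound; the true E[α(G)] may be larger.)

E[α(G)] ≥ 1079/12 ≈ 89.917.


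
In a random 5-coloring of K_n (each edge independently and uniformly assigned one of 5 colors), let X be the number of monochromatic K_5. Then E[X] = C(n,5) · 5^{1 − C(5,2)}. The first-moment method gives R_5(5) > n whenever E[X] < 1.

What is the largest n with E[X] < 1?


We need C(n, 5) · 5^{1 − 10} < 1, i.e. C(n, 5) < 5^{10 − 1} = 1953125.
Check values of n near the boundary:
  n = 44: C(44, 5) = 1086008; 1086008 < 1953125? YES
  n = 45: C(45, 5) = 1221759; 1221759 < 1953125? YES
  n = 46: C(46, 5) = 1370754; 1370754 < 1953125? YES
  n = 47: C(47, 5) = 1533939; 1533939 < 1953125? YES
  n = 48: C(48, 5) = 1712304; 1712304 < 1953125? YES
  n = 49: C(49, 5) = 1906884; 1906884 < 1953125? YES
  n = 50: C(50, 5) = 2118760; 2118760 < 1953125? NO
  n = 51: C(51, 5) = 2349060; 2349060 < 1953125? NO
  n = 52: C(52, 5) = 2598960; 2598960 < 1953125? NO
The largest n with C(n, 5) < 1953125 is n = 49 (where E[X] = 1906884/1953125 ≈ 0.976). Hence R_5(5) > 49, i.e. R_5(5) ≥ 50.

Largest n = 49; hence R_5(5) > 49.


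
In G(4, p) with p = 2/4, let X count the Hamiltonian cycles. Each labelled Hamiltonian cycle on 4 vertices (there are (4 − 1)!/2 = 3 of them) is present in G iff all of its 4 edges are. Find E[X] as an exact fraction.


K_4 has (4 − 1)!/2 = 3 labelled Hamiltonian cycles.
For each such Hamiltonian cycle H, let X_H = 1 if all 4 edges of H are present in G. Then P[X_H = 1] = p^{4} = (1/2)^{4} = 1/16.
Summing the indicators: E[X] = Σ_H E[X_H] = 3 · p^{4} = 3 · 1/16 = 3/16.
Numerically: E[X] ≈ 0.1875.

E[X] = 3 · (1/2)^{4} = 3/16 ≈ 0.1875.


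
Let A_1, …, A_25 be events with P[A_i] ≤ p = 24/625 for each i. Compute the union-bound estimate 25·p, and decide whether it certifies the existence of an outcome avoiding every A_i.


Union bound: P[∪_{i=1}^{25} A_i] ≤ Σ_i P[A_i] ≤ 25·p = 25·(24/625) = 24/25.
Numerically: 24/25 ≈ 0.960000.
Is 24/25 < 1? YES.
Since P[∪ A_i] ≤ 24/25 < 1, the complement has P[∩ A_i^c] ≥ 1 − 24/25 = 1/25 > 0, so some outcome avoids every A_i.

25·p = 24/25 ≈ 0.960000; existence CERTIFIED by the union bound.


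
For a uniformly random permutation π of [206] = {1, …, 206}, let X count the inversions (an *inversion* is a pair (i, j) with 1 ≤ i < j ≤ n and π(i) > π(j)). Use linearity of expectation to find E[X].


Write X = Σ X_I over the C(206, 2) = 21115 pairs i < j, with X_I the indicator of one inversion.
There are 21115 indicators.
For each fixed pair i < j, the values π(i) and π(j) are two distinct elements of {1, …, 206} in uniformly random order; by symmetry P[π(i) > π(j)] = 1/2.
By linearity: E[X] = 21115 · (1/2) = C(206, 2) · (1/2) = 21115/2 = 21115/2 ≈ 10557.5000.

E[X] = 21115/2 = 10557.5000.


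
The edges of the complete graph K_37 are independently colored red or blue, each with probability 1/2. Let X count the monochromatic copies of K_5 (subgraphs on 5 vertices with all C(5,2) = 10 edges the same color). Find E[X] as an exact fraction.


Let X = Σ_S X_S over the C(37, 5) = 435897 subsets S of size 5, where X_S = 1 if the K_5 on S is monochromatic.
For a fixed S, the K_5 on S has C(5, 2) = 10 edges. P[all 10 edges red] = (1/2)^10, and likewise for blue, so P[monochromatic] = 2·(1/2)^10 = 2^{1 − 10} = 1/512.
Summing: E[X] = C(37, 5) · 2^{1 − 10} = 435897 · 1/512 = 435897/512.
Numerically: E[X] ≈ 851.36133.

E[X] = C(37,5)·2^(1−C(5,2)) = 435897/512 ≈ 851.36133.


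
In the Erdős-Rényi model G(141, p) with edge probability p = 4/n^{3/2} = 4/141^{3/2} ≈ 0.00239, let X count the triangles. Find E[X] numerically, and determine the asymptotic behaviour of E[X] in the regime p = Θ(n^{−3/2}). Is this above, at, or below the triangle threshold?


Number of potential triangles: C(141, 3) = 457310.
Each occurs with probability p³ ≈ (0.00239)³ ≈ 1.36362e-08.
By linearity: E[X] = C(141, 3)·p³ ≈ 457310 · 1.36362e-08 ≈ 0.006.
Since α = 3/2 > 1, p = c/n^{3/2} = o(1/n) is below the triangle threshold p ~ 1/n. Asymptotically E[X] ~ (c³/6)·n^{3(1−α)} = (4³/6)·n^{-1.5} → 0, so by Markov's inequality G has no triangles w.h.p.

E[X] ≈ 0.006; in regime p = Θ(1/n^{3/2}) E[X] tends to 0 (below the triangle threshold p ~ 1/n).


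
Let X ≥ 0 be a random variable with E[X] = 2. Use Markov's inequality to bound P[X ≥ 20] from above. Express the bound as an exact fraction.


μ = E[X] = 2, a = 20.
Markov: P[X ≥ 20] ≤ μ/a = (2)/20 = 1/10.
Numerically: ≈ 0.100.
(Since a = 20 > μ = 2.000, the bound 1/10 is < 1 and informative.)

P[X ≥ 20] ≤ 1/10 ≈ 0.100.


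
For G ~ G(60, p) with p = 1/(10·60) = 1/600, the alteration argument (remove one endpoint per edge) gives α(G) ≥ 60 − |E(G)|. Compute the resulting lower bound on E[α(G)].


E[|E(G)|] = C(60, 2)·p = 1770 · (1/600) = 59/20.
E[α(G)] ≥ n − E[|E(G)|] = 60 − 59/20 = 1141/20.
Numerically: ≈ 57.050000.
(This is only a lower bound; the true E[α(G)] may be larger.)

E[α(G)] ≥ 1141/20 ≈ 57.050000.


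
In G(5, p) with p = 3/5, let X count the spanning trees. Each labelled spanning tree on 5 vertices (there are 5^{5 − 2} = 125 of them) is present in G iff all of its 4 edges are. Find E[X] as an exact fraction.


K_5 has 5^{5 − 2} = 125 labelled spanning trees.
For each such spanning tree H, let X_H = 1 if all 4 edges of H are present in G. Then P[X_H = 1] = p^{4} = (3/5)^{4} = 81/625.
By linearity of expectation: E[X] = Σ_H E[X_H] = 125 · p^{4} = 125 · 81/625 = 81/5.
Numerically: E[X] ≈ 16.2.

E[X] = 125 · (3/5)^{4} = 81/5 ≈ 16.2.


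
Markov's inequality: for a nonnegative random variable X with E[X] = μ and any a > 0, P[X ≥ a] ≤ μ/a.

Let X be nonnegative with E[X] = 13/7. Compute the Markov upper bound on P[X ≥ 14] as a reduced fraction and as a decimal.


μ = E[X] = 13/7, a = 14.
Markov: P[X ≥ 14] ≤ μ/a = (13/7)/14 = 13/98.
Numerically: ≈ 0.13265.
(Since a = 14 > μ = 1.85714, the bound 13/98 is < 1 and informative.)

P[X ≥ 14] ≤ 13/98 ≈ 0.13265.


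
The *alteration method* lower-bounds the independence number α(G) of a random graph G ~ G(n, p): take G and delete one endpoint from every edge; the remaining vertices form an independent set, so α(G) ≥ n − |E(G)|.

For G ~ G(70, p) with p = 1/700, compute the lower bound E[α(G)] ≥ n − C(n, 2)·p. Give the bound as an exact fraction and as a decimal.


E[|E(G)|] = C(70, 2)·p = 2415 · (1/700) = 69/20.
E[α(G)] ≥ n − E[|E(G)|] = 70 − 69/20 = 1331/20.
Numerically: ≈ 66.550.
(This is only a lower bound; the true E[α(G)] may be larger.)

E[α(G)] ≥ 1331/20 ≈ 66.550.


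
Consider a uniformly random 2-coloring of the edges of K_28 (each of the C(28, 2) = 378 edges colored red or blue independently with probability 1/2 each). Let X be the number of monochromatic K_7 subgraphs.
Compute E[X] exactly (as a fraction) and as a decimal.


Let X = Σ_S X_S over the C(28, 7) = 1184040 subsets S of size 7, where X_S = 1 if the K_7 on S is monochromatic.
For a fixed S, the K_7 on S has C(7, 2) = 21 edges. P[all 21 edges red] = (1/2)^21, and likewise for blue, so P[monochromatic] = 2·(1/2)^21 = 2^{1 − 21} = 1/1048576.
Summing: E[X] = C(28, 7) · 2^{1 − 21} = 1184040 · 1/1048576 = 148005/131072.
Numerically: E[X] ≈ 1.1292.

E[X] = C(28,7)·2^(1−C(7,2)) = 148005/131072 ≈ 1.1292.


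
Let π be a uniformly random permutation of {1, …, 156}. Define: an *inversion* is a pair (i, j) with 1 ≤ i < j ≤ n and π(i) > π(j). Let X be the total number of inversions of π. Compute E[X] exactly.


Write X = Σ X_I over the C(156, 2) = 12090 pairs i < j, with X_I the indicator of one inversion.
There are 12090 indicators.
For each fixed pair i < j, the values π(i) and π(j) are two distinct elements of {1, …, 156} in uniformly random order; by symmetry P[π(i) > π(j)] = 1/2.
By linearity: E[X] = 12090 · (1/2) = C(156, 2) · (1/2) = 12090/2 = 6045 ≈ 6045.0000.

E[X] = 6045 = 6045.0000.


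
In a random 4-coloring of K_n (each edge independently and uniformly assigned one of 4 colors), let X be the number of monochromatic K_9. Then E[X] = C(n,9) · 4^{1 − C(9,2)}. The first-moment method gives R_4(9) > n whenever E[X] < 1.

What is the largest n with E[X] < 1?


We need C(n, 9) · 4^{1 − 36} < 1, i.e. C(n, 9) < 4^{36 − 1} = 1180591620717411303424.
Check values of n near the boundary:
  n = 913: C(913, 9) = 1167605542753639808390; 1167605542753639808390 < 1180591620717411303424? YES
  n = 914: C(914, 9) = 1179217089587653905932; 1179217089587653905932 < 1180591620717411303424? YES
  n = 915: C(915, 9) = 1190931166636537885130; 1190931166636537885130 < 1180591620717411303424? NO
  n = 916: C(916, 9) = 1202748565202942340440; 1202748565202942340440 < 1180591620717411303424? NO
The largest n with C(n, 9) < 1180591620717411303424 is n = 914 (where E[X] = 294804272396913476483/295147905179352825856 ≈ 0.99884). Hence R_4(9) > 914, i.e. R_4(9) ≥ 915.

Largest n = 914; hence R_4(9) > 914.
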